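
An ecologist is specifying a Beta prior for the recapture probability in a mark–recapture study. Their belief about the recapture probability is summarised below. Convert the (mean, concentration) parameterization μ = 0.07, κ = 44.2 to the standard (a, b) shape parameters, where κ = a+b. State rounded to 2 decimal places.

a = 3.09, b = 41.11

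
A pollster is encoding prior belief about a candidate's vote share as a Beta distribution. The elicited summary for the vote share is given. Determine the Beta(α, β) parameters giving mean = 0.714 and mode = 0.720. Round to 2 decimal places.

Let s = α+β. Mean gives α = μs = 0.714s; mode gives (α−1)/(s−2) = 0.720.
Substituting: 0.714s − 1 = 0.720(s−2) = 0.720s − 1.440, so -0.006s = -0.440 and s = 73.3333.
Then α = 0.714×73.3333 = 52.36 and β = s−α = 20.97.

α = 52.36, β = 20.97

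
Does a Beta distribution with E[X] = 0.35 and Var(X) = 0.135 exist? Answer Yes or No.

Yes

A Beta with mean μ has variance μ(1−μ)/(α+β+1) < μ(1−μ).
Here μ(1−μ) = 0.35×0.65 = 0.2275, and 0.135 < 0.2275.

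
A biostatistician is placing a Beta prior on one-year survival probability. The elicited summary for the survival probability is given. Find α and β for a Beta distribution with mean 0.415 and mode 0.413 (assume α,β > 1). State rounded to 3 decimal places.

α = 36.105, β = 50.895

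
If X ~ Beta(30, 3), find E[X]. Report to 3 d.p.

0.909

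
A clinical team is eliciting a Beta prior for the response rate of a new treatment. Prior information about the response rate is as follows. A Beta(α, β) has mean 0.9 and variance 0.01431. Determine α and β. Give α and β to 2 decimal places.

α = 4.76, β = 0.53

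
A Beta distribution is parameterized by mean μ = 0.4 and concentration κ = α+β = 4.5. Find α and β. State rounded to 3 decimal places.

Split κ in proportion μ : (1−μ): α = 0.4·4.5 = 1.800, β = 4.5 − 1.800 = 2.700.

α = 1.800, β = 2.700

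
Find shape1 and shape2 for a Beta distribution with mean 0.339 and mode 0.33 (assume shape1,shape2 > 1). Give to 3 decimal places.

shape1 = 12.807, shape2 = 24.971

Let s = shape1+shape2. Mean gives shape1 = μs = 0.339s; mode gives (shape1−1)/(s−2) = 0.33.
Substituting: 0.339s − 1 = 0.33(s−2) = 0.33s − 0.66, so 0.009s = 0.34 and s = 37.7778.
Then shape1 = 0.339×37.7778 = 12.807 and shape2 = s−shape1 = 24.971.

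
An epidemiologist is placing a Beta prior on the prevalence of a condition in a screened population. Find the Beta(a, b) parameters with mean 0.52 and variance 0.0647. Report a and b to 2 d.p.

Let s = a+b. The Beta variance is μ(1−μ)/(s+1).
So s+1 = μ(1−μ)/σ² = (0.52×0.48)/0.0647 = 0.2496/0.0647 = 3.8578, giving s = 2.8578.
Then a = μs = 0.52×2.8578 = 1.49 and b = (1−μ)s = 0.48×2.8578 = 1.37.

a = 1.49, b = 1.37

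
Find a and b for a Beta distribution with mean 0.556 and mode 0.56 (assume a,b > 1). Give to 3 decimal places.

a = 16.680, b = 13.320

With s = a+b: μ = a/s and mode = (a−1)/(s−2). Eliminating a = μs,
μs − 1 = m(s−2) ⇒ s(μ−m) = 1−2m ⇒ s = -0.12/-0.004 = 30.0000.
So a = μs = 16.680, b = (1−μ)s = 13.320.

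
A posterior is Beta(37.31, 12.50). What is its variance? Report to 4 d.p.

α+β = 49.81 and αβ = 466.3750, so Var = αβ/[(α+β)²(α+β+1)] = 466.3750/126061.444241 = 0.0037.

0.0037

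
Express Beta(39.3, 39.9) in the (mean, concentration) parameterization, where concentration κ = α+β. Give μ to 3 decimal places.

μ = 0.496, κ = 79.2

κ = α+β = 39.3+39.9 = 79.2; μ = α/κ = 39.3/79.2 = 0.496.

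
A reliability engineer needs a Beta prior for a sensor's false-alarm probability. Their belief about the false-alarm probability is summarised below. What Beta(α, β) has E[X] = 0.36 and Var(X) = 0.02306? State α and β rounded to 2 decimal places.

α = 3.24, β = 5.75

Write ν = α+β; then α = μν and Var = μ(1−μ)/(ν+1).
ν = μ(1−μ)/Var − 1 = 0.2304/0.02306 − 1 = 8.9913.
α = 0.36·8.9913 = 3.24, β = 0.64·8.9913 = 5.75.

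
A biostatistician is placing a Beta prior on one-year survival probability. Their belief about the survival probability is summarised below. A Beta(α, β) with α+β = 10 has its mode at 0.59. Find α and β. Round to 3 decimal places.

Mode = (α−1)/(κ−2) with κ = α+β, so α−1 = 0.59·8 = 4.720.
α = 5.720; β = κ − α = 4.280.

α = 5.720, β = 4.280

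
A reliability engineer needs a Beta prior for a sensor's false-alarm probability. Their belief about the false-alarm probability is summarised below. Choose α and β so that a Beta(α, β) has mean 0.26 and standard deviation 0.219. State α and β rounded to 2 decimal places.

First σ² = 0.047961. Setting α = μn, β = (1−μ)n with n = α+β,
μ(1−μ)/(n+1) = 0.047961 ⇒ n+1 = 0.1924/0.047961 = 4.0116 ⇒ n = 3.0116.
Hence α = 0.26×3.0116 = 0.78, β = 0.74×3.0116 = 2.23.

α = 0.78, β = 2.23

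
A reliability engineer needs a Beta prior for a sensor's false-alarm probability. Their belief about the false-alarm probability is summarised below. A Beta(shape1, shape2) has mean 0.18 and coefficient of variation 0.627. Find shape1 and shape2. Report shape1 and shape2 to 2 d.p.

shape1 = 1.91, shape2 = 8.68

Var = (CV·μ)² = (0.627×0.18)² = 0.012737.
shape1+shape2 = μ(1−μ)/Var − 1 = 0.1476/0.012737 − 1 = 10.5879.
Thus shape1 = 0.18·10.5879 = 1.91 and shape2 = 0.82·10.5879 = 8.68.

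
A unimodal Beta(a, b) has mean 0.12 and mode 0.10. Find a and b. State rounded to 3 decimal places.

Let s = a+b. Mean gives a = μs = 0.12s; mode gives (a−1)/(s−2) = 0.10.
Substituting: 0.12s − 1 = 0.10(s−2) = 0.10s − 0.20, so 0.02s = 0.80 and s = 40.0000.
Then a = 0.12×40.0000 = 4.800 and b = s−a = 35.200.

a = 4.800, b = 35.200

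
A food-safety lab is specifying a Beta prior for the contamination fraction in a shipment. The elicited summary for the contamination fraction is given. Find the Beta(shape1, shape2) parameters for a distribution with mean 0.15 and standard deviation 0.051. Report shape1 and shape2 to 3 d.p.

shape1 = 7.203, shape2 = 40.817

σ² = 0.051² = 0.002601.
With s = shape1+shape2, Var = μ(1−μ)/(s+1), so s+1 = (0.15×0.85)/0.002601 = 49.0196 and s = 48.0196.
shape1 = μs = 7.203, shape2 = (1−μ)s = 40.817.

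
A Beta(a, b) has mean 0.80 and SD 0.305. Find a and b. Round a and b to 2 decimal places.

a = 0.58, b = 0.14

σ² = 0.305² = 0.093025.
With s = a+b, Var = μ(1−μ)/(s+1), so s+1 = (0.80×0.20)/0.093025 = 1.7200 and s = 0.7200.
a = μs = 0.58, b = (1−μ)s = 0.14.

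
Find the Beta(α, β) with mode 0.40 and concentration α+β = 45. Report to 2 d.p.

For α,β>1 the mode is (α−1)/(α+β−2), so α = mode·(κ−2)+1 = 0.40×43+1 = 18.20.
And β = (1−mode)·(κ−2)+1 = 0.60×43+1 = 26.80.

α = 18.20, β = 26.80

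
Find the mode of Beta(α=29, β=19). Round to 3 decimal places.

0.609

The density x^(α−1)(1−x)^(β−1) is maximised at (α−1)/(α+β−2) = 28/46 = 0.609.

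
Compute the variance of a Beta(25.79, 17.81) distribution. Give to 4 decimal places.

Var = αβ/[(α+β)²(α+β+1)] = (25.79×17.81)/(43.60²×44.60) = 459.3199/84782.816000 = 0.0054.

0.0054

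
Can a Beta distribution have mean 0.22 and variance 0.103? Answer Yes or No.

Yes

A Beta with mean μ has variance μ(1−μ)/(α+β+1) < μ(1−μ).
Here μ(1−μ) = 0.22×0.78 = 0.1716, and 0.103 < 0.1716.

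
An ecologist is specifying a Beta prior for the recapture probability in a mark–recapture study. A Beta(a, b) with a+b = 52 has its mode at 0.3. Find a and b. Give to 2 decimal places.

Since the density peak of Beta(a,b) is at (a−1)/(a+b−2),
a = 1 + 0.3(52−2) = 16.00 and b = 52 − 16.00 = 36.00.

a = 16.00, b = 36.00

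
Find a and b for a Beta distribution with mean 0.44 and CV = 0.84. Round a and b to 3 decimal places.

Var = (CV·μ)² = (0.84×0.44)² = 0.136604.
a+b = μ(1−μ)/Var − 1 = 0.2464/0.136604 − 1 = 0.8038.
Thus a = 0.44·0.8038 = 0.354 and b = 0.56·0.8038 = 0.450.

a = 0.354, b = 0.450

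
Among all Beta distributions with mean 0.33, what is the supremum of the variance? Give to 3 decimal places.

0.221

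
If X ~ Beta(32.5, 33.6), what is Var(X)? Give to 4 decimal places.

α+β = 66.1 and αβ = 1092.00, so Var = αβ/[(α+β)²(α+β+1)] = 1092.00/293173.991 = 0.0037.

0.0037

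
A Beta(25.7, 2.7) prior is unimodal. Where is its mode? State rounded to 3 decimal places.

The density x^(α−1)(1−x)^(β−1) is maximised at (α−1)/(α+β−2) = 24.7/26.4 = 0.936.

0.936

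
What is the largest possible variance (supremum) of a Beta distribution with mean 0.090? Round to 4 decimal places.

For fixed mean μ the Beta variance is μ(1−μ)/(α+β+1), increasing as α+β decreases.
Its least upper bound (not attained) is μ(1−μ) = 0.090·0.910 = 0.0819.

0.0819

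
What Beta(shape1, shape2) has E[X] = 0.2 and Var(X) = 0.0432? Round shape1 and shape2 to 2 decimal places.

shape1 = 0.54, shape2 = 2.16

Write ν = shape1+shape2; then shape1 = μν and Var = μ(1−μ)/(ν+1).
ν = μ(1−μ)/Var − 1 = 0.16/0.0432 − 1 = 2.7037.
shape1 = 0.2·2.7037 = 0.54, shape2 = 0.8·2.7037 = 2.16.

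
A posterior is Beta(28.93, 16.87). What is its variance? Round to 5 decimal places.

α+β = 45.80 and αβ = 488.0491, so Var = αβ/[(α+β)²(α+β+1)] = 488.0491/98169.552000 = 0.00497.

0.00497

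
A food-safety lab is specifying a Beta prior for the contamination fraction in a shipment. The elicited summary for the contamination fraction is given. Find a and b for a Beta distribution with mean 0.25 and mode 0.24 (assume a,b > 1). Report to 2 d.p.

a = 13.00, b = 39.00

Let s = a+b. Mean gives a = μs = 0.25s; mode gives (a−1)/(s−2) = 0.24.
Substituting: 0.25s − 1 = 0.24(s−2) = 0.24s − 0.48, so 0.01s = 0.52 and s = 52.0000.
Then a = 0.25×52.0000 = 13.00 and b = s−a = 39.00.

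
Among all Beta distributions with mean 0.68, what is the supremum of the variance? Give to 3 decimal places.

0.218

Var = μ(1−μ)/(α+β+1), which approaches μ(1−μ) as α+β → 0.
So the supremum is μ(1−μ) = 0.68×0.32 = 0.218.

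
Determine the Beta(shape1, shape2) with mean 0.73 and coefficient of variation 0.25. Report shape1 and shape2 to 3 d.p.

shape1 = 3.590, shape2 = 1.328

Var = (CV·μ)² = (0.25×0.73)² = 0.033306.
shape1+shape2 = μ(1−μ)/Var − 1 = 0.1971/0.033306 − 1 = 4.9178.
Thus shape1 = 0.73·4.9178 = 3.590 and shape2 = 0.27·4.9178 = 1.328.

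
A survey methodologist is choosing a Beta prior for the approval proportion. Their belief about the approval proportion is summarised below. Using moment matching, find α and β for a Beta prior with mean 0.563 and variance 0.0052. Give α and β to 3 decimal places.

α = 26.075, β = 20.239

By moment matching, α+β = μ(1−μ)/σ² − 1 = (0.563·0.437)/0.0052 − 1 = 47.3137 − 1 = 46.3137.
Since α/(α+β) = μ, α = 0.563·46.3137 = 26.075 and β = 0.437·46.3137 = 20.239.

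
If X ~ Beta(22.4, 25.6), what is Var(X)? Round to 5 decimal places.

α+β = 48.0 and αβ = 573.44, so Var = αβ/[(α+β)²(α+β+1)] = 573.44/112896.000 = 0.00508.

0.00508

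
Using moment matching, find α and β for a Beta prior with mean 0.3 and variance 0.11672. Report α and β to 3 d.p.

By moment matching, α+β = μ(1−μ)/σ² − 1 = (0.3·0.7)/0.11672 − 1 = 1.7992 − 1 = 0.7992.
Since α/(α+β) = μ, α = 0.3·0.7992 = 0.240 and β = 0.7·0.7992 = 0.559.

α = 0.240, β = 0.559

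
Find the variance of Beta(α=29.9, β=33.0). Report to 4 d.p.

0.0039

μ = 29.9/62.9 = 0.475358; Var = μ(1−μ)/(α+β+1) = 0.2493928/63.9 = 0.0039.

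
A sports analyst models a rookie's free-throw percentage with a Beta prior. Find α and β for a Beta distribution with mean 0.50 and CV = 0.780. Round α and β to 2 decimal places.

α = 0.32, β = 0.32

σ = CV·μ = 0.780×0.50 = 0.39000, so σ² = 0.152100.
s+1 = μ(1−μ)/σ² = 0.2500/0.152100 = 1.6437, so s = α+β = 0.6437.
α = μs = 0.32, β = (1−μ)s = 0.32.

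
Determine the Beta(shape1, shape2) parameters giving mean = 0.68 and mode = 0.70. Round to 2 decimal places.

shape1 = 13.60, shape2 = 6.40

Let s = shape1+shape2. Mean gives shape1 = μs = 0.68s; mode gives (shape1−1)/(s−2) = 0.70.
Substituting: 0.68s − 1 = 0.70(s−2) = 0.70s − 1.40, so -0.02s = -0.40 and s = 20.0000.
Then shape1 = 0.68×20.0000 = 13.60 and shape2 = s−shape1 = 6.40.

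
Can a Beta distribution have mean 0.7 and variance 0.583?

No

For any Beta, Var(X) < E[X]·(1−E[X]).
Here μ(1−μ) = 0.7×0.3 = 0.21, and 0.583 ≥ 0.21.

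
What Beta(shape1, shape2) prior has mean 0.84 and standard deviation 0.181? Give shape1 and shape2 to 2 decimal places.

Variance = 0.181² = 0.032761. The moment-matching identity shape1+shape2 = μ(1−μ)/Var − 1 gives
shape1+shape2 = 0.1344/0.032761 − 1 = 3.1024, so shape1 = μ·3.1024 = 2.61 and shape2 = (1−μ)·3.1024 = 0.50.

shape1 = 2.61, shape2 = 0.50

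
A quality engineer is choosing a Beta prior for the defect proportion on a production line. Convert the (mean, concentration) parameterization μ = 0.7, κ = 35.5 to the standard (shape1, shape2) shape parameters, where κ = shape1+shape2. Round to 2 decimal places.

shape1 = 24.85, shape2 = 10.65

shape1 = μκ = 0.7×35.5 = 24.85 and shape2 = (1−μ)κ = 0.3×35.5 = 10.65.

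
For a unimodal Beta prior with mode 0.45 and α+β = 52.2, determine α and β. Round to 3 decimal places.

α = 23.590, β = 28.610

Mode = (α−1)/(κ−2) with κ = α+β, so α−1 = 0.45·50.2 = 22.590.
α = 23.590; β = κ − α = 28.610.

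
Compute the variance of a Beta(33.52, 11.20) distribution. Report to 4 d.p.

α+β = 44.72 and αβ = 375.4240, so Var = αβ/[(α+β)²(α+β+1)] = 375.4240/91434.440448 = 0.0041.

0.0041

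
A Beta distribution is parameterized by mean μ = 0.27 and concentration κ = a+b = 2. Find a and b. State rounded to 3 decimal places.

a = 0.540, b = 1.460

a = μκ = 0.27×2 = 0.540 and b = (1−μ)κ = 0.73×2 = 1.460.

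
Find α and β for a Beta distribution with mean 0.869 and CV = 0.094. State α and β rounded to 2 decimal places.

α = 13.96, β = 2.10

σ = CV·μ = 0.094×0.869 = 0.08169, so σ² = 0.006673.
s+1 = μ(1−μ)/σ² = 0.113839/0.006673 = 17.0607, so s = α+β = 16.0607.
α = μs = 13.96, β = (1−μ)s = 2.10.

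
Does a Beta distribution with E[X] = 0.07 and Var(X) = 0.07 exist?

For any Beta, Var(X) < E[X]·(1−E[X]).
Here μ(1−μ) = 0.07×0.93 = 0.0651, and 0.07 ≥ 0.0651.

No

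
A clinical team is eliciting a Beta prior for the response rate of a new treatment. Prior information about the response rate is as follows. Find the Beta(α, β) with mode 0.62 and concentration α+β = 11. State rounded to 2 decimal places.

Mode = (α−1)/(κ−2) with κ = α+β, so α−1 = 0.62·9 = 5.58.
α = 6.58; β = κ − α = 4.42.

α = 6.58, β = 4.42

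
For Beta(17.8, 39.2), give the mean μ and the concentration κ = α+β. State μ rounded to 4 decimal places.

κ = α+β = 17.8+39.2 = 57.0; μ = α/κ = 17.8/57.0 = 0.3123.

μ = 0.3123, κ = 57.0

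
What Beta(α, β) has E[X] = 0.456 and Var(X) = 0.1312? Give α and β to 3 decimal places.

α = 0.406, β = 0.485

Write ν = α+β; then α = μν and Var = μ(1−μ)/(ν+1).
ν = μ(1−μ)/Var − 1 = 0.248064/0.1312 − 1 = 0.8907.
α = 0.456·0.8907 = 0.406, β = 0.544·0.8907 = 0.485.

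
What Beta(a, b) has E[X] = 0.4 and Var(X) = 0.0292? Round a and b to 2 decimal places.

a = 2.89, b = 4.33

Write ν = a+b; then a = μν and Var = μ(1−μ)/(ν+1).
ν = μ(1−μ)/Var − 1 = 0.24/0.0292 − 1 = 7.2192.
a = 0.4·7.2192 = 2.89, b = 0.6·7.2192 = 4.33.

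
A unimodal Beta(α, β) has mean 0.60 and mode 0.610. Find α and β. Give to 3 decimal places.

α = 13.200, β = 8.800

Let s = α+β. Mean gives α = μs = 0.60s; mode gives (α−1)/(s−2) = 0.610.
Substituting: 0.60s − 1 = 0.610(s−2) = 0.610s − 1.220, so -0.010s = -0.220 and s = 22.0000.
Then α = 0.60×22.0000 = 13.200 and β = s−α = 8.800.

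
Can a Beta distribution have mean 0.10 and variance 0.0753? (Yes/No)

A Beta with mean μ has variance μ(1−μ)/(α+β+1) < μ(1−μ).
Here μ(1−μ) = 0.10×0.90 = 0.0900, and 0.0753 < 0.0900.

Yes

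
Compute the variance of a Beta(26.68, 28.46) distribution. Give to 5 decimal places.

μ = 26.68/55.14 = 0.483859; Var = μ(1−μ)/(α+β+1) = 0.2497395/56.14 = 0.00445.

0.00445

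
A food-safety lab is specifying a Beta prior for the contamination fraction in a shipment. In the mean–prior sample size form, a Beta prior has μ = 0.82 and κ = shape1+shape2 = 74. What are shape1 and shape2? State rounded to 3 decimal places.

shape1 = 60.680, shape2 = 13.320

Split κ in proportion μ : (1−μ): shape1 = 0.82·74 = 60.680, shape2 = 74 − 60.680 = 13.320.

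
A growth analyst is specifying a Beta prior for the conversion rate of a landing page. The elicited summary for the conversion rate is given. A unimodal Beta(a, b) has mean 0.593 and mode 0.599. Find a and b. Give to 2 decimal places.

With s = a+b: μ = a/s and mode = (a−1)/(s−2). Eliminating a = μs,
μs − 1 = m(s−2) ⇒ s(μ−m) = 1−2m ⇒ s = -0.198/-0.006 = 33.0000.
So a = μs = 19.57, b = (1−μ)s = 13.43.

a = 19.57, b = 13.43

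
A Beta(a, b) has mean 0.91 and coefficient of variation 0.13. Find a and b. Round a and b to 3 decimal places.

σ = CV·μ = 0.13×0.91 = 0.11830, so σ² = 0.013995.
s+1 = μ(1−μ)/σ² = 0.0819/0.013995 = 5.8521, so s = a+b = 4.8521.
a = μs = 4.415, b = (1−μ)s = 0.437.

a = 4.415, b = 0.437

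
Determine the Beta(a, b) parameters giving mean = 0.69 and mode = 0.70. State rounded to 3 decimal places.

a = 27.600, b = 12.400

With s = a+b: μ = a/s and mode = (a−1)/(s−2). Eliminating a = μs,
μs − 1 = m(s−2) ⇒ s(μ−m) = 1−2m ⇒ s = -0.40/-0.01 = 40.0000.
So a = μs = 27.600, b = (1−μ)s = 12.400.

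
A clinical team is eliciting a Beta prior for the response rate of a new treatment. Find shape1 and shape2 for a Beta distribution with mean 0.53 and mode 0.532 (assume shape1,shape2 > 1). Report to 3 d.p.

shape1 = 16.960, shape2 = 15.040

With s = shape1+shape2: μ = shape1/s and mode = (shape1−1)/(s−2). Eliminating shape1 = μs,
μs − 1 = m(s−2) ⇒ s(μ−m) = 1−2m ⇒ s = -0.064/-0.002 = 32.0000.
So shape1 = μs = 16.960, shape2 = (1−μ)s = 15.040.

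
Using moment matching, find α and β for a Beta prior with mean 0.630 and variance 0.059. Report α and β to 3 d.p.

Let s = α+β. The Beta variance is μ(1−μ)/(s+1).
So s+1 = μ(1−μ)/σ² = (0.630×0.370)/0.059 = 0.233100/0.059 = 3.9508, giving s = 2.9508.
Then α = μs = 0.630×2.9508 = 1.859 and β = (1−μ)s = 0.370×2.9508 = 1.092.

α = 1.859, β = 1.092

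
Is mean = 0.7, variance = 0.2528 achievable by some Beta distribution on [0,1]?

For any Beta, Var(X) < E[X]·(1−E[X]).
Here μ(1−μ) = 0.7×0.3 = 0.21, and 0.2528 ≥ 0.21.

No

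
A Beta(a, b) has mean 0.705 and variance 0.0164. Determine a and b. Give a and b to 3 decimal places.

a = 8.235, b = 3.446

By moment matching, a+b = μ(1−μ)/σ² − 1 = (0.705·0.295)/0.0164 − 1 = 12.6814 − 1 = 11.6814.
Since a/(a+b) = μ, a = 0.705·11.6814 = 8.235 and b = 0.295·11.6814 = 3.446.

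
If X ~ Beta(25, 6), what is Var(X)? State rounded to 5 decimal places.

0.00488

α+β = 31 and αβ = 150, so Var = αβ/[(α+β)²(α+β+1)] = 150/30752 = 0.00488.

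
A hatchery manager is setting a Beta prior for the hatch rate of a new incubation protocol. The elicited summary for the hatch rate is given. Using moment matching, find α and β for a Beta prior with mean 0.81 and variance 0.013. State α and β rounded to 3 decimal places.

α = 8.779, β = 2.059

Write ν = α+β; then α = μν and Var = μ(1−μ)/(ν+1).
ν = μ(1−μ)/Var − 1 = 0.1539/0.013 − 1 = 10.8385.
α = 0.81·10.8385 = 8.779, β = 0.19·10.8385 = 2.059.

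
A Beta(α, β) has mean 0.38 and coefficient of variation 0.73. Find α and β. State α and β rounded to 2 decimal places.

α = 0.78, β = 1.28

Var = (CV·μ)² = (0.73×0.38)² = 0.076951.
α+β = μ(1−μ)/Var − 1 = 0.2356/0.076951 − 1 = 2.0617.
Thus α = 0.38·2.0617 = 0.78 and β = 0.62·2.0617 = 1.28.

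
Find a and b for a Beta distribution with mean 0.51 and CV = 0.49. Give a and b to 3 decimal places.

σ = CV·μ = 0.49×0.51 = 0.24990, so σ² = 0.062450.
s+1 = μ(1−μ)/σ² = 0.2499/0.062450 = 4.0016, so s = a+b = 3.0016.
a = μs = 1.531, b = (1−μ)s = 1.471.

a = 1.531, b = 1.471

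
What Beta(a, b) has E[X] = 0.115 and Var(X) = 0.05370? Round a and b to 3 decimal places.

a = 0.103, b = 0.792

By moment matching, a+b = μ(1−μ)/σ² − 1 = (0.115·0.885)/0.05370 − 1 = 1.8953 − 1 = 0.8953.
Since a/(a+b) = μ, a = 0.115·0.8953 = 0.103 and b = 0.885·0.8953 = 0.792.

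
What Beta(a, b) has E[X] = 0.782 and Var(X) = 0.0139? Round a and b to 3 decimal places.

Write ν = a+b; then a = μν and Var = μ(1−μ)/(ν+1).
ν = μ(1−μ)/Var − 1 = 0.170476/0.0139 − 1 = 11.2645.
a = 0.782·11.2645 = 8.809, b = 0.218·11.2645 = 2.456.

a = 8.809, b = 2.456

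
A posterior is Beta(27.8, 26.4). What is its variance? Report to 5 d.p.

μ = 27.8/54.2 = 0.512915; Var = μ(1−μ)/(α+β+1) = 0.2498332/55.2 = 0.00453.

0.00453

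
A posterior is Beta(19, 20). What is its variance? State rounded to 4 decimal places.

Var = αβ/[(α+β)²(α+β+1)] = (19×20)/(39²×40) = 380/60840 = 0.0062.

0.0062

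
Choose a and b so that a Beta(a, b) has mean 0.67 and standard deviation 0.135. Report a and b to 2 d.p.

σ² = 0.135² = 0.018225.
With s = a+b, Var = μ(1−μ)/(s+1), so s+1 = (0.67×0.33)/0.018225 = 12.1317 and s = 11.1317.
a = μs = 7.46, b = (1−μ)s = 3.67.

a = 7.46, b = 3.67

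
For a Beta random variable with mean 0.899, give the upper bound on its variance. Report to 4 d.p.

Var = μ(1−μ)/(α+β+1), which approaches μ(1−μ) as α+β → 0.
So the supremum is μ(1−μ) = 0.899×0.101 = 0.0908.

0.0908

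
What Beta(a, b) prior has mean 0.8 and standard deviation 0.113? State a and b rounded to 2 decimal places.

a = 9.22, b = 2.31

Variance = 0.113² = 0.012769. The moment-matching identity a+b = μ(1−μ)/Var − 1 gives
a+b = 0.16/0.012769 − 1 = 11.5303, so a = μ·11.5303 = 9.22 and b = (1−μ)·11.5303 = 2.31.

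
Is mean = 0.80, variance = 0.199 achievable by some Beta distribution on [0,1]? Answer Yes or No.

No

For any Beta, Var(X) < E[X]·(1−E[X]).
Here μ(1−μ) = 0.80×0.20 = 0.1600, and 0.199 ≥ 0.1600.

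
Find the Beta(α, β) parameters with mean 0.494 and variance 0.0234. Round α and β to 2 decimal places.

By moment matching, α+β = μ(1−μ)/σ² − 1 = (0.494·0.506)/0.0234 − 1 = 10.6822 − 1 = 9.6822.
Since α/(α+β) = μ, α = 0.494·9.6822 = 4.78 and β = 0.506·9.6822 = 4.90.

α = 4.78, β = 4.90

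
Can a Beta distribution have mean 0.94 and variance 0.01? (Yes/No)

For any Beta, Var(X) < E[X]·(1−E[X]).
Here μ(1−μ) = 0.94×0.06 = 0.0564, and 0.01 < 0.0564.

Yes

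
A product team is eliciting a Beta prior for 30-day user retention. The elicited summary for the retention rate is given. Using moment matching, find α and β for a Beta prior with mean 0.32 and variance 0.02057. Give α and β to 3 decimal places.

Let s = α+β. The Beta variance is μ(1−μ)/(s+1).
So s+1 = μ(1−μ)/σ² = (0.32×0.68)/0.02057 = 0.2176/0.02057 = 10.5785, giving s = 9.5785.
Then α = μs = 0.32×9.5785 = 3.065 and β = (1−μ)s = 0.68×9.5785 = 6.513.

α = 3.065, β = 6.513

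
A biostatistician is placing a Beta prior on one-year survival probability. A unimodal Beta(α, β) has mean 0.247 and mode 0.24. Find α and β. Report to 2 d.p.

With s = α+β: μ = α/s and mode = (α−1)/(s−2). Eliminating α = μs,
μs − 1 = m(s−2) ⇒ s(μ−m) = 1−2m ⇒ s = 0.52/0.007 = 74.2857.
So α = μs = 18.35, β = (1−μ)s = 55.94.

α = 18.35, β = 55.94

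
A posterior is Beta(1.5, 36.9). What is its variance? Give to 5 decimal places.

α+β = 38.4 and αβ = 55.35, so Var = αβ/[(α+β)²(α+β+1)] = 55.35/58097.664 = 0.00095.

0.00095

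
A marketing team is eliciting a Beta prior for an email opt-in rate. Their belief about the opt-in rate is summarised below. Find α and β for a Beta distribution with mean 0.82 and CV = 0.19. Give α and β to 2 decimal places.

α = 4.17, β = 0.91

Var = (CV·μ)² = (0.19×0.82)² = 0.024274.
α+β = μ(1−μ)/Var − 1 = 0.1476/0.024274 − 1 = 5.0807.
Thus α = 0.82·5.0807 = 4.17 and β = 0.18·5.0807 = 0.91.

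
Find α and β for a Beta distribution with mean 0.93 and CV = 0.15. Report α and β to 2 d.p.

α = 2.18, β = 0.16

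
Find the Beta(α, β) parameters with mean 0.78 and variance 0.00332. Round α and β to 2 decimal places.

α = 39.54, β = 11.15

Let s = α+β. The Beta variance is μ(1−μ)/(s+1).
So s+1 = μ(1−μ)/σ² = (0.78×0.22)/0.00332 = 0.1716/0.00332 = 51.6867, giving s = 50.6867.
Then α = μs = 0.78×50.6867 = 39.54 and β = (1−μ)s = 0.22×50.6867 = 11.15.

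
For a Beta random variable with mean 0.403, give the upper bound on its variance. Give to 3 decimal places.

0.241

For fixed mean μ the Beta variance is μ(1−μ)/(α+β+1), increasing as α+β decreases.
Its least upper bound (not attained) is μ(1−μ) = 0.403·0.597 = 0.241.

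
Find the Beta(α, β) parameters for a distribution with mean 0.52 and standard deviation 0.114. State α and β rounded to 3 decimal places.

First σ² = 0.012996. Setting α = μn, β = (1−μ)n with n = α+β,
μ(1−μ)/(n+1) = 0.012996 ⇒ n+1 = 0.2496/0.012996 = 19.2059 ⇒ n = 18.2059.
Hence α = 0.52×18.2059 = 9.467, β = 0.48×18.2059 = 8.739.

α = 9.467, β = 8.739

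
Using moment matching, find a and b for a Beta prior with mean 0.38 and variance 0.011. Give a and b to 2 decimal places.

a = 7.76, b = 12.66

Let s = a+b. The Beta variance is μ(1−μ)/(s+1).
So s+1 = μ(1−μ)/σ² = (0.38×0.62)/0.011 = 0.2356/0.011 = 21.4182, giving s = 20.4182.
Then a = μs = 0.38×20.4182 = 7.76 and b = (1−μ)s = 0.62×20.4182 = 12.66.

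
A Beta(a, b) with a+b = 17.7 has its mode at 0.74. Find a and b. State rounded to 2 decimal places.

a = 12.62, b = 5.08

For a,b>1 the mode is (a−1)/(a+b−2), so a = mode·(κ−2)+1 = 0.74×15.7+1 = 12.62.
And b = (1−mode)·(κ−2)+1 = 0.26×15.7+1 = 5.08.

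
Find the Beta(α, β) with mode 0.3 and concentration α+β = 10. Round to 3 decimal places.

α = 3.400, β = 6.600

Since the density peak of Beta(α,β) is at (α−1)/(α+β−2),
α = 1 + 0.3(10−2) = 3.400 and β = 10 − 3.400 = 6.600.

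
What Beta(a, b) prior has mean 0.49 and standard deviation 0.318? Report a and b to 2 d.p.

First σ² = 0.101124. Setting a = μn, b = (1−μ)n with n = a+b,
μ(1−μ)/(n+1) = 0.101124 ⇒ n+1 = 0.2499/0.101124 = 2.4712 ⇒ n = 1.4712.
Hence a = 0.49×1.4712 = 0.72, b = 0.51×1.4712 = 0.75.

a = 0.72, b = 0.75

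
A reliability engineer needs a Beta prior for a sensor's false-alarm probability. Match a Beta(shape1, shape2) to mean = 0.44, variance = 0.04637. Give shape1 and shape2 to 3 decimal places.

shape1 = 1.898, shape2 = 2.416

By moment matching, shape1+shape2 = μ(1−μ)/σ² − 1 = (0.44·0.56)/0.04637 − 1 = 5.3138 − 1 = 4.3138.
Since shape1/(shape1+shape2) = μ, shape1 = 0.44·4.3138 = 1.898 and shape2 = 0.56·4.3138 = 2.416.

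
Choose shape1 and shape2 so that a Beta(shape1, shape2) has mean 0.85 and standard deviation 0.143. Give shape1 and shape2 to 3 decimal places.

shape1 = 4.450, shape2 = 0.785

σ² = 0.143² = 0.020449.
With s = shape1+shape2, Var = μ(1−μ)/(s+1), so s+1 = (0.85×0.15)/0.020449 = 6.2350 and s = 5.2350.
shape1 = μs = 4.450, shape2 = (1−μ)s = 0.785.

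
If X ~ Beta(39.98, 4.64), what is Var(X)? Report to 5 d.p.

0.00204

μ = 39.98/44.62 = 0.896011; Var = μ(1−μ)/(α+β+1) = 0.0931755/45.62 = 0.00204.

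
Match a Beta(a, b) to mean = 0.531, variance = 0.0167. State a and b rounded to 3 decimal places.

By moment matching, a+b = μ(1−μ)/σ² − 1 = (0.531·0.469)/0.0167 − 1 = 14.9125 − 1 = 13.9125.
Since a/(a+b) = μ, a = 0.531·13.9125 = 7.388 and b = 0.469·13.9125 = 6.525.

a = 7.388, b = 6.525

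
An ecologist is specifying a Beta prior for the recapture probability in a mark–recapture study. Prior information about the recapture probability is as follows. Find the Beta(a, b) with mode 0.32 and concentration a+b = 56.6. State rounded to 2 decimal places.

a = 18.47, b = 38.13

Since the density peak of Beta(a,b) is at (a−1)/(a+b−2),
a = 1 + 0.32(56.6−2) = 18.47 and b = 56.6 − 18.47 = 38.13.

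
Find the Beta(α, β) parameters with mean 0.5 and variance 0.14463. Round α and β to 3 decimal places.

α = 0.364, β = 0.364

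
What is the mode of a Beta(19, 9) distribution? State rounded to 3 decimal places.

With α,β > 1, mode = (α−1)/(α+β−2) = 18/26 = 0.692.

0.692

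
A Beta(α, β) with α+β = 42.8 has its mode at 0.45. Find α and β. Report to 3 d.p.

Mode = (α−1)/(κ−2) with κ = α+β, so α−1 = 0.45·40.8 = 18.360.
α = 19.360; β = κ − α = 23.440.

α = 19.360, β = 23.440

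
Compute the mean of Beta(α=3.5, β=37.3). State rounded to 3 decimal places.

0.086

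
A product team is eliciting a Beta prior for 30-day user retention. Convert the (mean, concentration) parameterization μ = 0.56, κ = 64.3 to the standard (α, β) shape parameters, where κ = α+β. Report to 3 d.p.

α = 36.008, β = 28.292

α = μκ = 0.56×64.3 = 36.008 and β = (1−μ)κ = 0.44×64.3 = 28.292.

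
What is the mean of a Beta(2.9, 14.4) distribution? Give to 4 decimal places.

0.1676

E[X] = α/(α+β) = 2.9/17.3 = 0.1676.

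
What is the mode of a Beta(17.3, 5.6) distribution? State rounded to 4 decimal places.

0.7799

With α,β > 1, mode = (α−1)/(α+β−2) = 16.3/20.9 = 0.7799.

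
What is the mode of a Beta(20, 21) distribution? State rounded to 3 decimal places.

0.487

The density x^(α−1)(1−x)^(β−1) is maximised at (α−1)/(α+β−2) = 19/39 = 0.487.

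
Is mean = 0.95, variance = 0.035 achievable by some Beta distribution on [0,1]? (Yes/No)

The Beta variance bound is σ² < μ(1−μ).
Here μ(1−μ) = 0.95×0.05 = 0.0475, and 0.035 < 0.0475.

Yes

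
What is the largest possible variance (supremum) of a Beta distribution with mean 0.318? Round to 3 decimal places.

0.217

For fixed mean μ the Beta variance is μ(1−μ)/(α+β+1), increasing as α+β decreases.
Its least upper bound (not attained) is μ(1−μ) = 0.318·0.682 = 0.217.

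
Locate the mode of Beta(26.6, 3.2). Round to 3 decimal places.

With α,β > 1, mode = (α−1)/(α+β−2) = 25.6/27.8 = 0.921.

0.921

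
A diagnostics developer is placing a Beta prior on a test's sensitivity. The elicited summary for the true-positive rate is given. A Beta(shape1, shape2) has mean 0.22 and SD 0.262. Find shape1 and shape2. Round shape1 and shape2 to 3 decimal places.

shape1 = 0.330, shape2 = 1.170

First σ² = 0.068644. Setting shape1 = μn, shape2 = (1−μ)n with n = shape1+shape2,
μ(1−μ)/(n+1) = 0.068644 ⇒ n+1 = 0.1716/0.068644 = 2.4999 ⇒ n = 1.4999.
Hence shape1 = 0.22×1.4999 = 0.330, shape2 = 0.78×1.4999 = 1.170.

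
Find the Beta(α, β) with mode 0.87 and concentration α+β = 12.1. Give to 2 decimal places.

α = 9.79, β = 2.31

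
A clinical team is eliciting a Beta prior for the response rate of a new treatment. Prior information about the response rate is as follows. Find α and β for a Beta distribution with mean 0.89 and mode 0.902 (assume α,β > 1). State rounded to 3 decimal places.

With s = α+β: μ = α/s and mode = (α−1)/(s−2). Eliminating α = μs,
μs − 1 = m(s−2) ⇒ s(μ−m) = 1−2m ⇒ s = -0.804/-0.012 = 67.0000.
So α = μs = 59.630, β = (1−μ)s = 7.370.

α = 59.630, β = 7.370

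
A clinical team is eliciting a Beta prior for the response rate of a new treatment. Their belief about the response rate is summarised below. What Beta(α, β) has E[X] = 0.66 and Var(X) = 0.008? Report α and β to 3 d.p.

α = 17.853, β = 9.197

Let s = α+β. The Beta variance is μ(1−μ)/(s+1).
So s+1 = μ(1−μ)/σ² = (0.66×0.34)/0.008 = 0.2244/0.008 = 28.0500, giving s = 27.0500.
Then α = μs = 0.66×27.0500 = 17.853 and β = (1−μ)s = 0.34×27.0500 = 9.197.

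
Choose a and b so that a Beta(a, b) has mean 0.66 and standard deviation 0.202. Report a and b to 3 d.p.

Variance = 0.202² = 0.040804. The moment-matching identity a+b = μ(1−μ)/Var − 1 gives
a+b = 0.2244/0.040804 − 1 = 4.4995, so a = μ·4.4995 = 2.970 and b = (1−μ)·4.4995 = 1.530.

a = 2.970, b = 1.530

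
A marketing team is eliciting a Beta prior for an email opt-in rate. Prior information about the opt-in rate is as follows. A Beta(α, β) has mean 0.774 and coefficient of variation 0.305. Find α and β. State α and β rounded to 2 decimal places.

Var = (CV·μ)² = (0.305×0.774)² = 0.055729.
α+β = μ(1−μ)/Var − 1 = 0.174924/0.055729 − 1 = 2.1388.
Thus α = 0.774·2.1388 = 1.66 and β = 0.226·2.1388 = 0.48.

α = 1.66, β = 0.48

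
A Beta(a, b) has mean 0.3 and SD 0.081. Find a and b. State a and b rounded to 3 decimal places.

Variance = 0.081² = 0.006561. The moment-matching identity a+b = μ(1−μ)/Var − 1 gives
a+b = 0.21/0.006561 − 1 = 31.0073, so a = μ·31.0073 = 9.302 and b = (1−μ)·31.0073 = 21.705.

a = 9.302, b = 21.705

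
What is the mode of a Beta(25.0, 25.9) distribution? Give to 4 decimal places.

0.4908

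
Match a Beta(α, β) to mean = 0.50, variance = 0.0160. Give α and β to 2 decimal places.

α = 7.31, β = 7.31

Write ν = α+β; then α = μν and Var = μ(1−μ)/(ν+1).
ν = μ(1−μ)/Var − 1 = 0.2500/0.0160 − 1 = 14.6250.
α = 0.50·14.6250 = 7.31, β = 0.50·14.6250 = 7.31.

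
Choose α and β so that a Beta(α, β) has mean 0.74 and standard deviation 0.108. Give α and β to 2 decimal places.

α = 11.47, β = 4.03

σ² = 0.108² = 0.011664.
With s = α+β, Var = μ(1−μ)/(s+1), so s+1 = (0.74×0.26)/0.011664 = 16.4952 and s = 15.4952.
α = μs = 11.47, β = (1−μ)s = 4.03.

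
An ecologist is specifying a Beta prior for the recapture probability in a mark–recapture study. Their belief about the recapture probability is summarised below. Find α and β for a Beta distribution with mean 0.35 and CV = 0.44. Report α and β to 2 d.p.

α = 3.01, β = 5.59

σ = CV·μ = 0.44×0.35 = 0.15400, so σ² = 0.023716.
s+1 = μ(1−μ)/σ² = 0.2275/0.023716 = 9.5927, so s = α+β = 8.5927.
α = μs = 3.01, β = (1−μ)s = 5.59.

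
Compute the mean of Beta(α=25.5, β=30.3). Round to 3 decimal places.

E[X] = α/(α+β) = 25.5/55.8 = 0.457.

0.457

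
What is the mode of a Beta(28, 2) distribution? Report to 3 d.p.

With α,β > 1, mode = (α−1)/(α+β−2) = 27/28 = 0.964.

0.964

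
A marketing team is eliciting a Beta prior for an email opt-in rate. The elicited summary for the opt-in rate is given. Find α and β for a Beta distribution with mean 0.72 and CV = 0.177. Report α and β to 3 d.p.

σ = CV·μ = 0.177×0.72 = 0.12744, so σ² = 0.016241.
s+1 = μ(1−μ)/σ² = 0.2016/0.016241 = 12.4131, so s = α+β = 11.4131.
α = μs = 8.217, β = (1−μ)s = 3.196.

α = 8.217, β = 3.196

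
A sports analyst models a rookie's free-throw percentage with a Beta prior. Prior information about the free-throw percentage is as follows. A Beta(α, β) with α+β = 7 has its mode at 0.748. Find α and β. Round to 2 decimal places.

Mode = (α−1)/(κ−2) with κ = α+β, so α−1 = 0.748·5 = 3.74.
α = 4.74; β = κ − α = 2.26.

α = 4.74, β = 2.26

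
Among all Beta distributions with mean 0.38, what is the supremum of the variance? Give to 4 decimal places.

For fixed mean μ the Beta variance is μ(1−μ)/(α+β+1), increasing as α+β decreases.
Its least upper bound (not attained) is μ(1−μ) = 0.38·0.62 = 0.2356.

0.2356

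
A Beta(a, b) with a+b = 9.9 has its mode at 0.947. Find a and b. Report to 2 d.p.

a = 8.48, b = 1.42

Mode = (a−1)/(κ−2) with κ = a+b, so a−1 = 0.947·7.9 = 7.48.
a = 8.48; b = κ − a = 1.42.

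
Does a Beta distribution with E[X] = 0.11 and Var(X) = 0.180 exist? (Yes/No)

The Beta variance bound is σ² < μ(1−μ).
Here μ(1−μ) = 0.11×0.89 = 0.0979, and 0.180 ≥ 0.0979.

No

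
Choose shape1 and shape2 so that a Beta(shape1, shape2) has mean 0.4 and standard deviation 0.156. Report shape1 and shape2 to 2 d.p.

shape1 = 3.54, shape2 = 5.32

First σ² = 0.024336. Setting shape1 = μn, shape2 = (1−μ)n with n = shape1+shape2,
μ(1−μ)/(n+1) = 0.024336 ⇒ n+1 = 0.24/0.024336 = 9.8619 ⇒ n = 8.8619.
Hence shape1 = 0.4×8.8619 = 3.54, shape2 = 0.6×8.8619 = 5.32.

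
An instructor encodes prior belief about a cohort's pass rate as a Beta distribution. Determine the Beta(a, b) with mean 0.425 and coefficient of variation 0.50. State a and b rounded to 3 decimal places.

a = 1.875, b = 2.537

Var = (CV·μ)² = (0.50×0.425)² = 0.045156.
a+b = μ(1−μ)/Var − 1 = 0.244375/0.045156 − 1 = 4.4118.
Thus a = 0.425·4.4118 = 1.875 and b = 0.575·4.4118 = 2.537.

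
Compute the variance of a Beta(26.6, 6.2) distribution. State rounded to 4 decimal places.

0.0045

α+β = 32.8 and αβ = 164.92, so Var = αβ/[(α+β)²(α+β+1)] = 164.92/36363.392 = 0.0045.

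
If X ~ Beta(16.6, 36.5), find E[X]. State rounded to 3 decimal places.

0.313

E[X] = α/(α+β) = 16.6/53.1 = 0.313.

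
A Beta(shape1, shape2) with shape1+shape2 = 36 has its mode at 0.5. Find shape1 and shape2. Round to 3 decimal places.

shape1 = 18.000, shape2 = 18.000

Mode = (shape1−1)/(κ−2) with κ = shape1+shape2, so shape1−1 = 0.5·34 = 17.000.
shape1 = 18.000; shape2 = κ − shape1 = 18.000.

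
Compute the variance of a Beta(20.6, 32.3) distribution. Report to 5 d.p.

0.00441

α+β = 52.9 and αβ = 665.38, so Var = αβ/[(α+β)²(α+β+1)] = 665.38/150834.299 = 0.00441.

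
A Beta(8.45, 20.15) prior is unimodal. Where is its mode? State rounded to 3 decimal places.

The density x^(α−1)(1−x)^(β−1) is maximised at (α−1)/(α+β−2) = 7.45/26.60 = 0.280.

0.280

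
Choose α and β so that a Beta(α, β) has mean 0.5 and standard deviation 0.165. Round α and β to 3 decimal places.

First σ² = 0.027225. Setting α = μn, β = (1−μ)n with n = α+β,
μ(1−μ)/(n+1) = 0.027225 ⇒ n+1 = 0.25/0.027225 = 9.1827 ⇒ n = 8.1827.
Hence α = 0.5×8.1827 = 4.091, β = 0.5×8.1827 = 4.091.

α = 4.091, β = 4.091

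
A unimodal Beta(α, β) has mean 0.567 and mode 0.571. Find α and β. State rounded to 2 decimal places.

With s = α+β: μ = α/s and mode = (α−1)/(s−2). Eliminating α = μs,
μs − 1 = m(s−2) ⇒ s(μ−m) = 1−2m ⇒ s = -0.142/-0.004 = 35.5000.
So α = μs = 20.13, β = (1−μ)s = 15.37.

α = 20.13, β = 15.37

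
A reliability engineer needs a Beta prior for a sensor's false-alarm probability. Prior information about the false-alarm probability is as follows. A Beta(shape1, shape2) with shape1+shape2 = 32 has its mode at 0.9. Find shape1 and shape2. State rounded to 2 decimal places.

shape1 = 28.00, shape2 = 4.00

Since the density peak of Beta(shape1,shape2) is at (shape1−1)/(shape1+shape2−2),
shape1 = 1 + 0.9(32−2) = 28.00 and shape2 = 32 − 28.00 = 4.00.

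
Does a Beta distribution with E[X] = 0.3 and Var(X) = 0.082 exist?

Yes

A Beta with mean μ has variance μ(1−μ)/(α+β+1) < μ(1−μ).
Here μ(1−μ) = 0.3×0.7 = 0.21, and 0.082 < 0.21.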